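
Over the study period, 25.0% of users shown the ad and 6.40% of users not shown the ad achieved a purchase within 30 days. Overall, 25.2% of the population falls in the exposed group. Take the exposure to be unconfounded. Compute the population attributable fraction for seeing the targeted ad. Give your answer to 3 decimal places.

p₁ = 0.25, p₀ = 0.064.
Overall risk P(Y=1) = π·p₁ + (1−π)·p₀ = 0.252×0.25 + 0.748×0.064 = 0.11087.
Under exogeneity, PAF = [P(Y=1) − p₀] / P(Y=1).
PAF = (0.11087 − 0.064) / 0.11087 ≈ 0.4228

PAF ≈ 0.423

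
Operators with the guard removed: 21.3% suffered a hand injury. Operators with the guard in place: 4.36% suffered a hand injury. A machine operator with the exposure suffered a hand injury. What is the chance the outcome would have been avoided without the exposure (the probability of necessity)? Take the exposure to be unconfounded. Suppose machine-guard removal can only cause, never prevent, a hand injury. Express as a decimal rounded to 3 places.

PN ≈ 0.795

p₁ = 0.213, p₀ = 0.0436.
Under exogeneity and monotonicity, PN = (p₁ − p₀) / p₁.
PN = (0.213 − 0.0436) / 0.213 = 0.1694 / 0.213 ≈ 0.7953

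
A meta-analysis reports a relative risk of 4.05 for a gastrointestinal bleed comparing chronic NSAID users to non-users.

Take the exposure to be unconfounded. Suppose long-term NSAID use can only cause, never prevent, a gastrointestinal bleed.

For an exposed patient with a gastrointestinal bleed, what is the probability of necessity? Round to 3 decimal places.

Under exogeneity and monotonicity, PN = (RR − 1) / RR = 1 − 1/RR.
PN = (4.05 − 1) / 4.05 = 3.05 / 4.05 ≈ 0.7531

PN ≈ 0.753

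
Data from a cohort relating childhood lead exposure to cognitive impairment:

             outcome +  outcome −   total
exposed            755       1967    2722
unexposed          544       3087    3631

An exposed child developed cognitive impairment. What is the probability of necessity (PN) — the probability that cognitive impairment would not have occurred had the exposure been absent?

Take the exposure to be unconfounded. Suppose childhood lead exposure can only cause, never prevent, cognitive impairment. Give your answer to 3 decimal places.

PN ≈ 0.460

p₁ = P(outcome | exposed) = 755/2722 = 0.27737
p₀ = P(outcome | unexposed) = 544/3631 = 0.14982
Under exogeneity and monotonicity, PN = (p₁ − p₀)/p₁.
PN = (0.27737 − 0.14982) / 0.27737 ≈ 0.4599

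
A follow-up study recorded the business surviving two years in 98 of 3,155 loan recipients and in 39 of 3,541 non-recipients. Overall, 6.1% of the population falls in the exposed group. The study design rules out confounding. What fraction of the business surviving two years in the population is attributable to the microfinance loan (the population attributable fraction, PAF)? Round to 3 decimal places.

PAF ≈ 0.100

p₁ = P(outcome | exposed) = 98/3155 = 0.031062
p₀ = P(outcome | unexposed) = 39/3541 = 0.011014
Overall risk P(Y=1) = π·p₁ + (1−π)·p₀ = 0.061×0.031062 + 0.939×0.011014 = 0.012237.
Under exogeneity, PAF = [P(Y=1) − p₀] / P(Y=1).
PAF = (0.012237 − 0.011014) / 0.012237 ≈ 0.0999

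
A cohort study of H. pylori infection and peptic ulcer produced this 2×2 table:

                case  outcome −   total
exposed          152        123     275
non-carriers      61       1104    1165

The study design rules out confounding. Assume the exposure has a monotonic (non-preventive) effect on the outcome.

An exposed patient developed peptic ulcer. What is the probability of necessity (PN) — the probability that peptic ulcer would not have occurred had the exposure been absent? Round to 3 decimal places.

p₁ = P(outcome | exposed) = 152/275 = 0.55273
p₀ = P(outcome | unexposed) = 61/1165 = 0.052361
Under exogeneity and monotonicity, PN = (p₁ − p₀)/p₁.
PN = (0.55273 − 0.052361) / 0.55273 ≈ 0.9053

PN ≈ 0.905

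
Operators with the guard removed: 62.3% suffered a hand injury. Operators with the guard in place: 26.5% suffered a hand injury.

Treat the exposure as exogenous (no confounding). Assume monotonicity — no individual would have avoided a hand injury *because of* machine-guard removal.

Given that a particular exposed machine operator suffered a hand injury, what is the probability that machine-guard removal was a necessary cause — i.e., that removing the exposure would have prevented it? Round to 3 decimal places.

PN ≈ 0.575

p₁ = 0.623, p₀ = 0.265.
Under exogeneity and monotonicity, PN = (p₁ − p₀) / p₁.
PN = (0.623 − 0.265) / 0.623 = 0.358 / 0.623 ≈ 0.5746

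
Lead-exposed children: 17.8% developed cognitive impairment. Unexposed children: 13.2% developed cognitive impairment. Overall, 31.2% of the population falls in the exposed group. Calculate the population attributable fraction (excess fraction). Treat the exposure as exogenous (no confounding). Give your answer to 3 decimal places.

p₁ = 0.178, p₀ = 0.132.
Overall risk P(Y=1) = π·p₁ + (1−π)·p₀ = 0.312×0.178 + 0.688×0.132 = 0.14635.
Under exogeneity, PAF = [P(Y=1) − p₀] / P(Y=1).
PAF = (0.14635 − 0.132) / 0.14635 ≈ 0.0981

PAF ≈ 0.098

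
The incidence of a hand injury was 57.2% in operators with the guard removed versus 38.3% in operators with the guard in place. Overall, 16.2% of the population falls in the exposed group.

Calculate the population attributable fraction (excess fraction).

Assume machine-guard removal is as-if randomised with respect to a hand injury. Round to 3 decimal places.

PAF ≈ 0.074

p₁ = 0.572, p₀ = 0.383.
Overall risk P(Y=1) = π·p₁ + (1−π)·p₀ = 0.162×0.572 + 0.838×0.383 = 0.41362.
Under exogeneity, PAF = [P(Y=1) − p₀] / P(Y=1).
PAF = (0.41362 − 0.383) / 0.41362 ≈ 0.0740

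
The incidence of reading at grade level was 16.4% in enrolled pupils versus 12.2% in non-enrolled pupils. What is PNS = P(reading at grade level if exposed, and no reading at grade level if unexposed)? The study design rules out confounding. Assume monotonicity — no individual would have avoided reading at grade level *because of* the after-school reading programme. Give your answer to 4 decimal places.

p₁ = 0.164, p₀ = 0.122.
Under exogeneity and monotonicity, PNS = p₁ − p₀.
PNS = 0.164 − 0.122 = 0.042

PNS ≈ 0.0420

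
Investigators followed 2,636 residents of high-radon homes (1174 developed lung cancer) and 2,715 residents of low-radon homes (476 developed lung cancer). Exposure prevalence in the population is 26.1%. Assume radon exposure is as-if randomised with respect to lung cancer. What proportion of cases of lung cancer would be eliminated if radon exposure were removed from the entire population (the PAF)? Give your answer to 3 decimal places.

PAF ≈ 0.287

p₁ = P(outcome | exposed) = 1174/2636 = 0.44537
p₀ = P(outcome | unexposed) = 476/2715 = 0.17532
Overall risk P(Y=1) = π·p₁ + (1−π)·p₀ = 0.261×0.44537 + 0.739×0.17532 = 0.24581.
Under exogeneity, PAF = [P(Y=1) − p₀] / P(Y=1).
PAF = (0.24581 − 0.17532) / 0.24581 ≈ 0.2867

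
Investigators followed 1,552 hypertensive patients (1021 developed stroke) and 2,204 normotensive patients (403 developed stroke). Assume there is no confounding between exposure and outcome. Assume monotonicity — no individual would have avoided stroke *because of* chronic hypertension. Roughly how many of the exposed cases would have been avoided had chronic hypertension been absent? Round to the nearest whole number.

about 737 cases

p₁ = P(outcome | exposed) = 1021/1552 = 0.65786
p₀ = P(outcome | unexposed) = 403/2204 = 0.18285
PN = (p₁ − p₀)/p₁ = (0.65786 − 0.18285) / 0.65786 ≈ 0.72205.
Attributable cases ≈ PN × (exposed cases) = 0.72205 × 1021 ≈ 737.22.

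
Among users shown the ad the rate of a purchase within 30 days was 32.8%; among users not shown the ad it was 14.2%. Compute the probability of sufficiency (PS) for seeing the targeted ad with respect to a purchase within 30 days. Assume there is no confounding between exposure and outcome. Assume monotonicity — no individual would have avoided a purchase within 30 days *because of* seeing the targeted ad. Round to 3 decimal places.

p₁ = 0.328, p₀ = 0.142.
Under exogeneity and monotonicity, PS = (p₁ − p₀) / (1 − p₀).
PS = (0.328 − 0.142) / (1 − 0.142) = 0.186 / 0.858 ≈ 0.2168

PS ≈ 0.217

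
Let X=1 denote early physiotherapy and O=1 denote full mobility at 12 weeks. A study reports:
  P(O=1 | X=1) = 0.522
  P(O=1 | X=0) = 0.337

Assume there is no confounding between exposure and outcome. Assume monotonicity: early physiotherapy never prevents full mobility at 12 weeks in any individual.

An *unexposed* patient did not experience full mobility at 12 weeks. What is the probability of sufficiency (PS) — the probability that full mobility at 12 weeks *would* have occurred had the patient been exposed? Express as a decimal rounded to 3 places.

Let p₁ = 0.522, p₀ = 0.337.
Under exogeneity and monotonicity, PS = (p₁ − p₀) / (1 − p₀).
PS = (0.522 − 0.337) / (1 − 0.337) = 0.185 / 0.663 ≈ 0.2790

PS ≈ 0.279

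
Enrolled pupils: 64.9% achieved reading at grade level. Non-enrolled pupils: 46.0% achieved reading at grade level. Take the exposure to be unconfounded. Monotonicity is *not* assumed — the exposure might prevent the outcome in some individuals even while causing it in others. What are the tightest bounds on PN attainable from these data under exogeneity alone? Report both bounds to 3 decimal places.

p₁ = 0.649, p₀ = 0.46.
Under exogeneity alone the bounds on PN are max{0,(p₁−p₀)/p₁} ≤ PN ≤ min{1,(1−p₀)/p₁}.
  lower = (p₁ − p₀)/p₁ = 0.189 / 0.649 ≈ 0.2912
  upper = min{1, (1 − p₀)/p₁} = 0.54 / 0.649 ≈ 0.8320

0.291 ≤ PN ≤ 0.832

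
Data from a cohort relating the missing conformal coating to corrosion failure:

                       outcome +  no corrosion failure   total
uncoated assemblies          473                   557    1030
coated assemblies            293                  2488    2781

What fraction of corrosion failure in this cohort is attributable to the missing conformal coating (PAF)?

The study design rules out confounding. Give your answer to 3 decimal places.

PAF ≈ 0.476

p₁ = P(outcome | exposed) = 473/1030 = 0.45922
p₀ = P(outcome | unexposed) = 293/2781 = 0.10536
Exposure prevalence π = 1030/3811 = 0.27027; overall risk P(Y=1) = 0.201.
Under exogeneity, PAF = [P(Y=1) − p₀]/P(Y=1).
PAF = (0.201 − 0.10536) / 0.201 ≈ 0.4758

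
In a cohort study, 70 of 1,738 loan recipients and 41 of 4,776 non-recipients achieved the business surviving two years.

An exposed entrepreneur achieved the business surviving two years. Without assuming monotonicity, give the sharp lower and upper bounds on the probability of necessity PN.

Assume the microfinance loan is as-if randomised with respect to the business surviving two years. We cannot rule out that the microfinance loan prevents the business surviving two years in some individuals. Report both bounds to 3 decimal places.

p₁ = P(outcome | exposed) = 70/1738 = 0.040276
p₀ = P(outcome | unexposed) = 41/4776 = 0.0085846
Under exogeneity alone the bounds on PN are max{0,(p₁−p₀)/p₁} ≤ PN ≤ min{1,(1−p₀)/p₁}.
  lower = (p₁ − p₀)/p₁ = 0.031692 / 0.040276 ≈ 0.7869
  upper = min{1, (1 − p₀)/p₁} = 0.99142 / 0.040276 ≈ 24.6154 → capped at 1

0.787 ≤ PN ≤ 1.000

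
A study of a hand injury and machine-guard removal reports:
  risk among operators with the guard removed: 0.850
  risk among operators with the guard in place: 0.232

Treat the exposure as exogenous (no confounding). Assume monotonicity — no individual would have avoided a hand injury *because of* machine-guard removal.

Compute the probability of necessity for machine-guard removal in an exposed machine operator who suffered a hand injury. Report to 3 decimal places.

PN ≈ 0.727

Let p₁ = 0.85, p₀ = 0.232.
Under exogeneity and monotonicity, PN = (p₁ − p₀) / p₁.
PN = (0.85 − 0.232) / 0.85 = 0.618 / 0.85 ≈ 0.7271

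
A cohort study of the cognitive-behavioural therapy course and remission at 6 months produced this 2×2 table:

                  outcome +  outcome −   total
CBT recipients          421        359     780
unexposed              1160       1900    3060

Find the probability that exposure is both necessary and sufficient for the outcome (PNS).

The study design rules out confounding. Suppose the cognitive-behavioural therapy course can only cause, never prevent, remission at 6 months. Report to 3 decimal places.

PNS ≈ 0.161

p₁ = P(outcome | exposed) = 421/780 = 0.53974
p₀ = P(outcome | unexposed) = 1160/3060 = 0.37908
Under exogeneity and monotonicity, PNS = p₁ − p₀.
PNS = 0.53974 − 0.37908 = 0.16066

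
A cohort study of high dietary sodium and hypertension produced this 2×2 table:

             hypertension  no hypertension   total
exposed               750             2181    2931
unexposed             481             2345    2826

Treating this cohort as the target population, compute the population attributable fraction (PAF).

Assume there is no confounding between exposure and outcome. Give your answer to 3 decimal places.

PAF ≈ 0.204

p₁ = P(outcome | exposed) = 750/2931 = 0.25589
p₀ = P(outcome | unexposed) = 481/2826 = 0.17021
Exposure prevalence π = 2931/5757 = 0.50912; overall risk P(Y=1) = 0.21383.
Under exogeneity, PAF = [P(Y=1) − p₀]/P(Y=1).
PAF = (0.21383 − 0.17021) / 0.21383 ≈ 0.2040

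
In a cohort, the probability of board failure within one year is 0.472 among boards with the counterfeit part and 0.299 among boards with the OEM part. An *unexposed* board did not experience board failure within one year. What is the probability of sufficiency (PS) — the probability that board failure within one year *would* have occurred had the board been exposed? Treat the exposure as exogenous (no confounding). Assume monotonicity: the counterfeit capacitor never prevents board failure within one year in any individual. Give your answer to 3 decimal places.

PS ≈ 0.247

Let p₁ = 0.472, p₀ = 0.299.
Under exogeneity and monotonicity, PS = (p₁ − p₀) / (1 − p₀).
PS = (0.472 − 0.299) / (1 − 0.299) = 0.173 / 0.701 ≈ 0.2468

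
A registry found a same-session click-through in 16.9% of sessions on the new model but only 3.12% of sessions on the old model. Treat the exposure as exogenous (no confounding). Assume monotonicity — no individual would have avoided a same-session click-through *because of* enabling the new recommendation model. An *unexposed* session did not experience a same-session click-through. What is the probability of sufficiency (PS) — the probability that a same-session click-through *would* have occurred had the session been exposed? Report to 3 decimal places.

PS ≈ 0.142

p₁ = 0.169, p₀ = 0.0312.
Under exogeneity and monotonicity, PS = (p₁ − p₀) / (1 − p₀).
PS = (0.169 − 0.0312) / (1 − 0.0312) = 0.1378 / 0.9688 ≈ 0.1422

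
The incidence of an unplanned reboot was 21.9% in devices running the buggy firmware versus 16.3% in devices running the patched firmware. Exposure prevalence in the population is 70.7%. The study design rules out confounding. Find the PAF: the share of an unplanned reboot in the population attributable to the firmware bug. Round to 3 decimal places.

p₁ = 0.219, p₀ = 0.163.
Overall risk P(Y=1) = π·p₁ + (1−π)·p₀ = 0.707×0.219 + 0.293×0.163 = 0.20259.
Under exogeneity, PAF = [P(Y=1) − p₀] / P(Y=1).
PAF = (0.20259 − 0.163) / 0.20259 ≈ 0.1954

PAF ≈ 0.195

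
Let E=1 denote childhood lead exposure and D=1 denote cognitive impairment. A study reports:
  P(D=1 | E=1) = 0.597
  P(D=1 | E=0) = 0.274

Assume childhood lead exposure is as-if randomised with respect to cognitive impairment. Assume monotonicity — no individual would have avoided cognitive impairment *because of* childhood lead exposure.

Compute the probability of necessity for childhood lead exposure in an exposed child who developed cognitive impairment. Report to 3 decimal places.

PN ≈ 0.541

Let p₁ = 0.597, p₀ = 0.274.
Under exogeneity and monotonicity, PN = (p₁ − p₀) / p₁.
PN = (0.597 − 0.274) / 0.597 = 0.323 / 0.597 ≈ 0.5410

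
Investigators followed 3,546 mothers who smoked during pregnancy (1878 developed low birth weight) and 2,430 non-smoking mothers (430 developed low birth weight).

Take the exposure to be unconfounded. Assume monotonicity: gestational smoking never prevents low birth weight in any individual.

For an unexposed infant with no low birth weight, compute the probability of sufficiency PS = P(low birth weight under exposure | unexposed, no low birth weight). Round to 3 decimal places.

p₁ = P(outcome | exposed) = 1878/3546 = 0.52961
p₀ = P(outcome | unexposed) = 430/2430 = 0.17695
Under exogeneity and monotonicity, PS = (p₁ − p₀) / (1 − p₀).
PS = (0.52961 − 0.17695) / (1 − 0.17695) = 0.35266 / 0.82305 ≈ 0.4285

PS ≈ 0.428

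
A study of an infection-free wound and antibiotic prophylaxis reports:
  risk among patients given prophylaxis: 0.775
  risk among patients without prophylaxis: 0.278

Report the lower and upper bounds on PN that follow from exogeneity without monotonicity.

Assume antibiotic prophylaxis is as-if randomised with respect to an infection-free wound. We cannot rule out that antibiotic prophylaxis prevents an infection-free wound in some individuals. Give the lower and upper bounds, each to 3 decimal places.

0.641 ≤ PN ≤ 0.932

Let p₁ = 0.775, p₀ = 0.278.
Under exogeneity alone the bounds on PN are max{0,(p₁−p₀)/p₁} ≤ PN ≤ min{1,(1−p₀)/p₁}.
  lower = (p₁ − p₀)/p₁ = 0.497 / 0.775 ≈ 0.6413
  upper = min{1, (1 − p₀)/p₁} = 0.722 / 0.775 ≈ 0.9316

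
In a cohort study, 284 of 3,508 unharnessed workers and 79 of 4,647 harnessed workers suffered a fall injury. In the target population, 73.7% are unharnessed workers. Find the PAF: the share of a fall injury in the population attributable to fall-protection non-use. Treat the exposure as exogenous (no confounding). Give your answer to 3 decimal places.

p₁ = P(outcome | exposed) = 284/3508 = 0.080958
p₀ = P(outcome | unexposed) = 79/4647 = 0.017
Overall risk P(Y=1) = π·p₁ + (1−π)·p₀ = 0.737×0.080958 + 0.263×0.017 = 0.064137.
Under exogeneity, PAF = [P(Y=1) − p₀] / P(Y=1).
PAF = (0.064137 − 0.017) / 0.064137 ≈ 0.7349

PAF ≈ 0.735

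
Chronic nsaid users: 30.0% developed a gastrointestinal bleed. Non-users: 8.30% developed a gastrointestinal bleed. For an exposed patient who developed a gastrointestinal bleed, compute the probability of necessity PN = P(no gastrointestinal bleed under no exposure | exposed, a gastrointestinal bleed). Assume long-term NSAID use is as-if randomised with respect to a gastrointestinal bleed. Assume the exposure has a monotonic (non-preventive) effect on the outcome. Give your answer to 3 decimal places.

PN ≈ 0.723

p₁ = 0.3, p₀ = 0.083.
Under exogeneity and monotonicity, PN = (p₁ − p₀) / p₁.
PN = (0.3 − 0.083) / 0.3 = 0.217 / 0.3 ≈ 0.7233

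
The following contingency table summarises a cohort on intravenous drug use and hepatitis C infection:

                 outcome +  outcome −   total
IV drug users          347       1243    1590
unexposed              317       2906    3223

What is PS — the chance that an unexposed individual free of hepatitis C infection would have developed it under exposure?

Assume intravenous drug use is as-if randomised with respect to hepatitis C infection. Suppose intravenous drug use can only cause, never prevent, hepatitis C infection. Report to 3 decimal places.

p₁ = P(outcome | exposed) = 347/1590 = 0.21824
p₀ = P(outcome | unexposed) = 317/3223 = 0.098356
Under exogeneity and monotonicity, PS = (p₁ − p₀)/(1 − p₀).
PS = (0.21824 − 0.098356) / 0.90164 ≈ 0.1330

PS ≈ 0.133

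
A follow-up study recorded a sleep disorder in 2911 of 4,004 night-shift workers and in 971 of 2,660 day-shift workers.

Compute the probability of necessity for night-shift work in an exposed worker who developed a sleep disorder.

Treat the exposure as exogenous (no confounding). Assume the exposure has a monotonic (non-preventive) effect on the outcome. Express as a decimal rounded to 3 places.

PN ≈ 0.498

p₁ = P(outcome | exposed) = 2911/4004 = 0.72702
p₀ = P(outcome | unexposed) = 971/2660 = 0.36504
Under exogeneity and monotonicity, PN = (p₁ − p₀) / p₁.
PN = (0.72702 − 0.36504) / 0.72702 = 0.36199 / 0.72702 ≈ 0.4979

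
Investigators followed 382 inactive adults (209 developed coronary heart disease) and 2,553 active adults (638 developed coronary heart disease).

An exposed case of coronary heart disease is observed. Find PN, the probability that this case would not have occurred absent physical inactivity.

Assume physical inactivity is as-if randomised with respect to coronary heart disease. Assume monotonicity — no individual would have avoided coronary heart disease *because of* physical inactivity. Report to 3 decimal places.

p₁ = P(outcome | exposed) = 209/382 = 0.54712
p₀ = P(outcome | unexposed) = 638/2553 = 0.2499
Under exogeneity and monotonicity, PN = (p₁ − p₀) / p₁.
PN = (0.54712 − 0.2499) / 0.54712 = 0.29722 / 0.54712 ≈ 0.5432

PN ≈ 0.543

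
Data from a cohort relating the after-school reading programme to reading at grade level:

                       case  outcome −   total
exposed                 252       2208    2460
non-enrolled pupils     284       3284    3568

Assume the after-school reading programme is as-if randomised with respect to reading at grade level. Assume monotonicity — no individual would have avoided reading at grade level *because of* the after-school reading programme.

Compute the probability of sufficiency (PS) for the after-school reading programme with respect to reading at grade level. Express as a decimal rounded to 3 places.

p₁ = P(outcome | exposed) = 252/2460 = 0.10244
p₀ = P(outcome | unexposed) = 284/3568 = 0.079596
Under exogeneity and monotonicity, PS = (p₁ − p₀)/(1 − p₀).
PS = (0.10244 − 0.079596) / 0.9204 ≈ 0.0248

PS ≈ 0.025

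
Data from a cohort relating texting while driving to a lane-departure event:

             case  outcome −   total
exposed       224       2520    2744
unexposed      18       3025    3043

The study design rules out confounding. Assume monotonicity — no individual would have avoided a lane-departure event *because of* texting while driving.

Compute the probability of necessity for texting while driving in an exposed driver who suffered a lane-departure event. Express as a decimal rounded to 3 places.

PN ≈ 0.928

p₁ = P(outcome | exposed) = 224/2744 = 0.081633
p₀ = P(outcome | unexposed) = 18/3043 = 0.0059152
Under exogeneity and monotonicity, PN = (p₁ − p₀)/p₁.
PN = (0.081633 − 0.0059152) / 0.081633 ≈ 0.9275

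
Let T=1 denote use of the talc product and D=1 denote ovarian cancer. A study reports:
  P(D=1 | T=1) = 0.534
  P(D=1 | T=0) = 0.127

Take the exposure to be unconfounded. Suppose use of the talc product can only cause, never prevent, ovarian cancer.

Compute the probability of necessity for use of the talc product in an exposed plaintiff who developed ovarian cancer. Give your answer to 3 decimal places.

PN ≈ 0.762

Let p₁ = 0.534, p₀ = 0.127.
Under exogeneity and monotonicity, PN = (p₁ − p₀) / p₁.
PN = (0.534 − 0.127) / 0.534 = 0.407 / 0.534 ≈ 0.7622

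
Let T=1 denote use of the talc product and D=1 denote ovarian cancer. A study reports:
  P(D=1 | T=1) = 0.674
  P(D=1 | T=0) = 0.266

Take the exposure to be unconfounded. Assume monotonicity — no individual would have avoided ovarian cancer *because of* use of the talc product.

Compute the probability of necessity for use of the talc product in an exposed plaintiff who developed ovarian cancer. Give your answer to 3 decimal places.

PN ≈ 0.605

Let p₁ = 0.674, p₀ = 0.266.
Under exogeneity and monotonicity, PN = (p₁ − p₀) / p₁.
PN = (0.674 − 0.266) / 0.674 = 0.408 / 0.674 ≈ 0.6053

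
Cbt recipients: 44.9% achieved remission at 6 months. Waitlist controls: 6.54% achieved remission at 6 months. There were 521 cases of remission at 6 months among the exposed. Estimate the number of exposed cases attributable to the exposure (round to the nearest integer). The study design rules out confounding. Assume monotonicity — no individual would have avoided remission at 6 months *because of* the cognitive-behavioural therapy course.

about 445 cases

p₁ = 0.449, p₀ = 0.0654.
PN = (p₁ − p₀)/p₁ = (0.449 − 0.0654) / 0.449 ≈ 0.85434.
Attributable cases ≈ PN × (exposed cases) = 0.85434 × 521 ≈ 445.11.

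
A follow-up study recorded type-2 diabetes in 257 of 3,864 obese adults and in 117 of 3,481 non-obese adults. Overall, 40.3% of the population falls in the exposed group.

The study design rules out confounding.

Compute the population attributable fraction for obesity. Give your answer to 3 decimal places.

p₁ = P(outcome | exposed) = 257/3864 = 0.066511
p₀ = P(outcome | unexposed) = 117/3481 = 0.033611
Overall risk P(Y=1) = π·p₁ + (1−π)·p₀ = 0.403×0.066511 + 0.597×0.033611 = 0.04687.
Under exogeneity, PAF = [P(Y=1) − p₀] / P(Y=1).
PAF = (0.04687 − 0.033611) / 0.04687 ≈ 0.2829

PAF ≈ 0.283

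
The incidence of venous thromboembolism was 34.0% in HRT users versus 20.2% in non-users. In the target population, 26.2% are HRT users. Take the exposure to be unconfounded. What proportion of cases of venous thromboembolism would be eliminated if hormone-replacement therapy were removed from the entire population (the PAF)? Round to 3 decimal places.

PAF ≈ 0.152

p₁ = 0.34, p₀ = 0.202.
Overall risk P(Y=1) = π·p₁ + (1−π)·p₀ = 0.262×0.34 + 0.738×0.202 = 0.23816.
Under exogeneity, PAF = [P(Y=1) − p₀] / P(Y=1).
PAF = (0.23816 − 0.202) / 0.23816 ≈ 0.1518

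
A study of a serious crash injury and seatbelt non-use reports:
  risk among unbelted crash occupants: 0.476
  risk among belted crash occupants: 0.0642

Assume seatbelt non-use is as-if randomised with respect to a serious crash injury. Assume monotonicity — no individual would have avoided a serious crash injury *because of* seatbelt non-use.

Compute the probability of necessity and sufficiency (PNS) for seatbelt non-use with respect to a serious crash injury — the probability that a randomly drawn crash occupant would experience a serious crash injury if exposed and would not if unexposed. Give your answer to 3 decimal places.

Let p₁ = 0.476, p₀ = 0.0642.
Under exogeneity and monotonicity, PNS = p₁ − p₀.
PNS = 0.476 − 0.0642 = 0.4118

PNS ≈ 0.412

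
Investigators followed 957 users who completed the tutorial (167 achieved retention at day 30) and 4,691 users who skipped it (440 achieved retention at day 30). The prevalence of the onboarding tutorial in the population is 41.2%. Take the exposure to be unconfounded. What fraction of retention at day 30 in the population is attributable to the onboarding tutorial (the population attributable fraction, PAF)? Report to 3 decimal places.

PAF ≈ 0.262

p₁ = P(outcome | exposed) = 167/957 = 0.1745
p₀ = P(outcome | unexposed) = 440/4691 = 0.093797
Overall risk P(Y=1) = π·p₁ + (1−π)·p₀ = 0.412×0.1745 + 0.588×0.093797 = 0.12705.
Under exogeneity, PAF = [P(Y=1) − p₀] / P(Y=1).
PAF = (0.12705 − 0.093797) / 0.12705 ≈ 0.2617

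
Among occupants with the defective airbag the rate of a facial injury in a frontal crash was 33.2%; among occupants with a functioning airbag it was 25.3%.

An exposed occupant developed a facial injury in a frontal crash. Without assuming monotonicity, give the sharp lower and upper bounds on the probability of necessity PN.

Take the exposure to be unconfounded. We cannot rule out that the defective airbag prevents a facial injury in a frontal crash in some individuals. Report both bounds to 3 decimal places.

0.238 ≤ PN ≤ 1.000

p₁ = 0.332, p₀ = 0.253.
Under exogeneity alone the bounds on PN are max{0,(p₁−p₀)/p₁} ≤ PN ≤ min{1,(1−p₀)/p₁}.
  lower = (p₁ − p₀)/p₁ = 0.079 / 0.332 ≈ 0.2380
  upper = min{1, (1 − p₀)/p₁} = 0.747 / 0.332 ≈ 2.2500 → capped at 1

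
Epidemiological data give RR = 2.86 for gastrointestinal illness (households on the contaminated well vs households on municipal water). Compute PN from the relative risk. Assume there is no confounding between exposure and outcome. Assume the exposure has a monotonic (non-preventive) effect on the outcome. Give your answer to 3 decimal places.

PN ≈ 0.650

Under exogeneity and monotonicity, PN = (RR − 1) / RR = 1 − 1/RR.
PN = (2.86 − 1) / 2.86 = 1.86 / 2.86 ≈ 0.6503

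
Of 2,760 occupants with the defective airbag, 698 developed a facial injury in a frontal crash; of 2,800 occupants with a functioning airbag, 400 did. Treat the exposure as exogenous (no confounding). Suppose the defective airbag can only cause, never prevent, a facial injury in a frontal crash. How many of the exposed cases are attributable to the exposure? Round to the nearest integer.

p₁ = P(outcome | exposed) = 698/2760 = 0.2529
p₀ = P(outcome | unexposed) = 400/2800 = 0.14286
PN = (p₁ − p₀)/p₁ = (0.2529 − 0.14286) / 0.2529 ≈ 0.43512.
Attributable cases ≈ PN × (exposed cases) = 0.43512 × 698 ≈ 303.71.

about 304 cases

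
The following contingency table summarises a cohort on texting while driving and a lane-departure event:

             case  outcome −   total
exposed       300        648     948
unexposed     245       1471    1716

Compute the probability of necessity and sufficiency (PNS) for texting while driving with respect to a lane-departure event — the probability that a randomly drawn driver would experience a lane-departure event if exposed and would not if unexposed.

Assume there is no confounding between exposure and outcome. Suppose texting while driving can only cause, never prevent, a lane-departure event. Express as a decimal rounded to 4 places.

PNS ≈ 0.1737

p₁ = P(outcome | exposed) = 300/948 = 0.31646
p₀ = P(outcome | unexposed) = 245/1716 = 0.14277
Under exogeneity and monotonicity, PNS = p₁ − p₀.
PNS = 0.31646 − 0.14277 = 0.17368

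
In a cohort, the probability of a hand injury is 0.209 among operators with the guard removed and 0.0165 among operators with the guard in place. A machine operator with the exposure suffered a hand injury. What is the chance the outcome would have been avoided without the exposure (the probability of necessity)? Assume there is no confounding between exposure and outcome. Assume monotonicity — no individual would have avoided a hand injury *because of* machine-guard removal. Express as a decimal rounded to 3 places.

PN ≈ 0.921

Let p₁ = 0.209, p₀ = 0.0165.
Under exogeneity and monotonicity, PN = (p₁ − p₀) / p₁.
PN = (0.209 − 0.0165) / 0.209 = 0.1925 / 0.209 ≈ 0.9211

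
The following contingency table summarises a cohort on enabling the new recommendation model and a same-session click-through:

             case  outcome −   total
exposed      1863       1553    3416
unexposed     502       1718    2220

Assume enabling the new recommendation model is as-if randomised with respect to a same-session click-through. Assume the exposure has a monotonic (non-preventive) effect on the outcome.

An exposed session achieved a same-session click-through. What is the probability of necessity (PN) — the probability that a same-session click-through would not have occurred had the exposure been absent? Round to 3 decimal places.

p₁ = P(outcome | exposed) = 1863/3416 = 0.54537
p₀ = P(outcome | unexposed) = 502/2220 = 0.22613
Under exogeneity and monotonicity, PN = (p₁ − p₀)/p₁.
PN = (0.54537 − 0.22613) / 0.54537 ≈ 0.5854

PN ≈ 0.585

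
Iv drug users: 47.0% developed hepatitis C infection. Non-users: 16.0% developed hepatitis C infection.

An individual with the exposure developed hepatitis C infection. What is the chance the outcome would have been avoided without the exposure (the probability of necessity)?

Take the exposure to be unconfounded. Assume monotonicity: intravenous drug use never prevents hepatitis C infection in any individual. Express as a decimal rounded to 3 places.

PN ≈ 0.660

p₁ = 0.47, p₀ = 0.16.
Under exogeneity and monotonicity, PN = (p₁ − p₀) / p₁.
PN = (0.47 − 0.16) / 0.47 = 0.31 / 0.47 ≈ 0.6596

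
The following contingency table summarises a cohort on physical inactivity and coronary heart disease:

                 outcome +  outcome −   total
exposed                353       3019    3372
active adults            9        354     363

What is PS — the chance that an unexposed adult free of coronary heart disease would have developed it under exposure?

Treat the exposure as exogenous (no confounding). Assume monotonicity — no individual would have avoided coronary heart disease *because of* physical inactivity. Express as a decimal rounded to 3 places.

p₁ = P(outcome | exposed) = 353/3372 = 0.10469
p₀ = P(outcome | unexposed) = 9/363 = 0.024793
Under exogeneity and monotonicity, PS = (p₁ − p₀)/(1 − p₀).
PS = (0.10469 − 0.024793) / 0.97521 ≈ 0.0819

PS ≈ 0.082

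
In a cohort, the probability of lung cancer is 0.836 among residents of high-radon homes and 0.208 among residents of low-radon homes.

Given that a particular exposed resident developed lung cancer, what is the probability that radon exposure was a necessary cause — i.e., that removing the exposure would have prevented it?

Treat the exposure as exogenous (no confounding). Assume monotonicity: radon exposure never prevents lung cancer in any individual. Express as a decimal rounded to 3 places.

Let p₁ = 0.836, p₀ = 0.208.
Under exogeneity and monotonicity, PN = (p₁ − p₀) / p₁.
PN = (0.836 − 0.208) / 0.836 = 0.628 / 0.836 ≈ 0.7512

PN ≈ 0.751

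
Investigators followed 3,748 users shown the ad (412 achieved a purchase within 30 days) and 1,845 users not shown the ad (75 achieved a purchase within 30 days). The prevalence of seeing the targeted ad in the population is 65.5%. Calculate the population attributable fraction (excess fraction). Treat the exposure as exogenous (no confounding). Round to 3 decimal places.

PAF ≈ 0.527

p₁ = P(outcome | exposed) = 412/3748 = 0.10993
p₀ = P(outcome | unexposed) = 75/1845 = 0.04065
Overall risk P(Y=1) = π·p₁ + (1−π)·p₀ = 0.655×0.10993 + 0.345×0.04065 = 0.086025.
Under exogeneity, PAF = [P(Y=1) − p₀] / P(Y=1).
PAF = (0.086025 − 0.04065) / 0.086025 ≈ 0.5275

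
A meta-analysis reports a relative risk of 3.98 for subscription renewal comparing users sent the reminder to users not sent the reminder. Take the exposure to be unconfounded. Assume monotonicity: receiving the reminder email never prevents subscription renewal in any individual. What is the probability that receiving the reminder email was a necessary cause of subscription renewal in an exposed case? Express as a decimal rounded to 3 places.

Under exogeneity and monotonicity, PN = (RR − 1) / RR = 1 − 1/RR.
PN = (3.98 − 1) / 3.98 = 2.98 / 3.98 ≈ 0.7487

PN ≈ 0.749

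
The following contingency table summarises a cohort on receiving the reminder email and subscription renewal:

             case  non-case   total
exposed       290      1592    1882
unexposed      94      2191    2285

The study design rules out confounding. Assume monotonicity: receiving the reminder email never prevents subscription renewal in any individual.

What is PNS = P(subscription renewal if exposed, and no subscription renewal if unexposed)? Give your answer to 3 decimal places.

PNS ≈ 0.113

p₁ = P(outcome | exposed) = 290/1882 = 0.15409
p₀ = P(outcome | unexposed) = 94/2285 = 0.041138
Under exogeneity and monotonicity, PNS = p₁ − p₀.
PNS = 0.15409 − 0.041138 = 0.11295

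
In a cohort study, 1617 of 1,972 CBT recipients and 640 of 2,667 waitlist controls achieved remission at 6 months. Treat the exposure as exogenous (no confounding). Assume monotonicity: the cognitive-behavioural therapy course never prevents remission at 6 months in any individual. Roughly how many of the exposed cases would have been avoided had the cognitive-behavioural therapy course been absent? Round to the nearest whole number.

about 1144 cases

p₁ = P(outcome | exposed) = 1617/1972 = 0.81998
p₀ = P(outcome | unexposed) = 640/2667 = 0.23997
PN = (p₁ − p₀)/p₁ = (0.81998 − 0.23997) / 0.81998 ≈ 0.70735.
Attributable cases ≈ PN × (exposed cases) = 0.70735 × 1617 ≈ 1143.78.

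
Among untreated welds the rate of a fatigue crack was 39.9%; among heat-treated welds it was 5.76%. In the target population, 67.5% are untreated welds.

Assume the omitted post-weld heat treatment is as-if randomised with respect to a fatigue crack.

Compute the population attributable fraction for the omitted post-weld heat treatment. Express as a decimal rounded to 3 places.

PAF ≈ 0.800

p₁ = 0.399, p₀ = 0.0576.
Overall risk P(Y=1) = π·p₁ + (1−π)·p₀ = 0.675×0.399 + 0.325×0.0576 = 0.28804.
Under exogeneity, PAF = [P(Y=1) − p₀] / P(Y=1).
PAF = (0.28804 − 0.0576) / 0.28804 ≈ 0.8000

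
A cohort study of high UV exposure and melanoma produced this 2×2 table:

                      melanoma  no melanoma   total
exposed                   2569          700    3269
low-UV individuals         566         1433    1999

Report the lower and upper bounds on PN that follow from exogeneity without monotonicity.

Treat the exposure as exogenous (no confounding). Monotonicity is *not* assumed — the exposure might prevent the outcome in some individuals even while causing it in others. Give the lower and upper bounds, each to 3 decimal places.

p₁ = P(outcome | exposed) = 2569/3269 = 0.78587
p₀ = P(outcome | unexposed) = 566/1999 = 0.28314
Under exogeneity alone the bounds on PN are max{0,(p₁−p₀)/p₁} ≤ PN ≤ min{1,(1−p₀)/p₁}.
  lower = (p₁ − p₀)/p₁ = 0.50273 / 0.78587 ≈ 0.6397
  upper = min{1, (1 − p₀)/p₁} = 0.71686 / 0.78587 ≈ 0.9122

0.640 ≤ PN ≤ 0.912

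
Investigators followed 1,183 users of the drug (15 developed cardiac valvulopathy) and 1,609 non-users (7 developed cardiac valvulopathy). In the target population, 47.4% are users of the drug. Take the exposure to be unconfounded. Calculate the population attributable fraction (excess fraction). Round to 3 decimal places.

PAF ≈ 0.476

p₁ = P(outcome | exposed) = 15/1183 = 0.01268
p₀ = P(outcome | unexposed) = 7/1609 = 0.0043505
Overall risk P(Y=1) = π·p₁ + (1−π)·p₀ = 0.474×0.01268 + 0.526×0.0043505 = 0.0082985.
Under exogeneity, PAF = [P(Y=1) − p₀] / P(Y=1).
PAF = (0.0082985 − 0.0043505) / 0.0082985 ≈ 0.4757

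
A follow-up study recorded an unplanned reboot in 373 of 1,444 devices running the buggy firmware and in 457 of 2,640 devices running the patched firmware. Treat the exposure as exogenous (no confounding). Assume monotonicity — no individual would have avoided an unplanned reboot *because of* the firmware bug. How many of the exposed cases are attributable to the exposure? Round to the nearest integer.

about 123 cases

p₁ = P(outcome | exposed) = 373/1444 = 0.25831
p₀ = P(outcome | unexposed) = 457/2640 = 0.17311
PN = (p₁ − p₀)/p₁ = (0.25831 − 0.17311) / 0.25831 ≈ 0.32985.
Attributable cases ≈ PN × (exposed cases) = 0.32985 × 373 ≈ 123.03.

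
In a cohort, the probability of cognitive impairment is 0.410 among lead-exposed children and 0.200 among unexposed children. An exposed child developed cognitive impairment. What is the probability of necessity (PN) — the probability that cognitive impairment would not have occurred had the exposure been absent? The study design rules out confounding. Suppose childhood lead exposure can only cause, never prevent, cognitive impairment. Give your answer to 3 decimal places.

PN ≈ 0.512

Let p₁ = 0.41, p₀ = 0.2.
Under exogeneity and monotonicity, PN = (p₁ − p₀) / p₁.
PN = (0.41 − 0.2) / 0.41 = 0.21 / 0.41 ≈ 0.5122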